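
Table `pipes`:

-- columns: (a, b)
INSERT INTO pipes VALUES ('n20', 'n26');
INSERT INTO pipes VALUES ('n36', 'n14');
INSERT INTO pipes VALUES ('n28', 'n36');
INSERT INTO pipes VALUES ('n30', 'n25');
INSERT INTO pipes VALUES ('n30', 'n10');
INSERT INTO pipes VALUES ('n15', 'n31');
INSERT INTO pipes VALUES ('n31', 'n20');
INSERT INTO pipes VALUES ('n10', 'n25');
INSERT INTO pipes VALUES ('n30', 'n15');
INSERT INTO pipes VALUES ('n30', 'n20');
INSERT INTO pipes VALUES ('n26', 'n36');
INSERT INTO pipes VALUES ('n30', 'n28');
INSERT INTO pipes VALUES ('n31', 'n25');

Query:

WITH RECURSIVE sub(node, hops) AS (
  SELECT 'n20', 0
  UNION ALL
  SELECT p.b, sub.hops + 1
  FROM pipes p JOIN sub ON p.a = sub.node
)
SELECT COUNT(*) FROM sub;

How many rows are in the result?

Base: (n20, hops=0).
Iteration 1: edges from {n20} -> (n26, hops=1).
Iteration 2: edges from {n26} -> (n36, hops=2).
Iteration 3: edges from {n36} -> (n14, hops=3).
Iteration 4: no outgoing edges from {n14}; recursion stops.
Total rows emitted: 4.

4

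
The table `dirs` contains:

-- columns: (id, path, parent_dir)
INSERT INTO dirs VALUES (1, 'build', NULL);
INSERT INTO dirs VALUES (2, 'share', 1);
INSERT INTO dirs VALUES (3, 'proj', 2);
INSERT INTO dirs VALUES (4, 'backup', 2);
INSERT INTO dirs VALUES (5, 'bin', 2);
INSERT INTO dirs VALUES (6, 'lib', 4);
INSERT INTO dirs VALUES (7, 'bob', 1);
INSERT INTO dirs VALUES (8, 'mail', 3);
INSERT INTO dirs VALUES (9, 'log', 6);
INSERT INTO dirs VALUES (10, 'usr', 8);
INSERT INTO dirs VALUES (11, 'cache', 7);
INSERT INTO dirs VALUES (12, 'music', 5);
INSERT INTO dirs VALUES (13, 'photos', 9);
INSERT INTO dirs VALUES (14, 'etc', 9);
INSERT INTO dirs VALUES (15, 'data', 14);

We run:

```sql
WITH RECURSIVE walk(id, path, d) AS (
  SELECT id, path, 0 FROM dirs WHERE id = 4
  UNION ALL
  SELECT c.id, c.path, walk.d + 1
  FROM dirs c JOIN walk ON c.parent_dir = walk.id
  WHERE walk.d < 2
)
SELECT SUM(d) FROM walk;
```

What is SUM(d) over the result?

Base: id=4 (backup) at d 0.
Iteration 1: rows with parent_dir in {4} -> lib (id 6, d 1).
Iteration 2: rows with parent_dir in {6} -> log (id 9, d 2).
Iteration 3: d < 2 fails for all current rows; recursion stops.
SUM(d) = 0 + 1 + 2 = 3.

3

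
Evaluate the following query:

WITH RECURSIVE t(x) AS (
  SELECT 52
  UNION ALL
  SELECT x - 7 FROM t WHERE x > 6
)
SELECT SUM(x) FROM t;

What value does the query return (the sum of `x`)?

Base: x=52.
Iteration 1: 52 > 6 holds -> x = 52 - 7 = 45.
Iteration 2: 45 > 6 holds -> x = 45 - 7 = 38.
Iteration 3: 38 > 6 holds -> x = 38 - 7 = 31.
Iteration 4: 31 > 6 holds -> x = 31 - 7 = 24.
Iteration 5: 24 > 6 holds -> x = 24 - 7 = 17.
Iteration 6: 17 > 6 holds -> x = 17 - 7 = 10.
Iteration 7: 10 > 6 holds -> x = 10 - 7 = 3.
Iteration 8: 3 > 6 fails; recursion stops.
SUM(x) = 52 + 45 + 38 + 31 + 24 + 17 + 10 + 3 = 220.

220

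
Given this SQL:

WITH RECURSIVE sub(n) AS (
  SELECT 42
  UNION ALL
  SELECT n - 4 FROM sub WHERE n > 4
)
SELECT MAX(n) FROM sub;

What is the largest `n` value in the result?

42

Base: n=42.
Iteration 1: 42 > 4 holds -> n = 42 - 4 = 38.
Iteration 2: 38 > 4 holds -> n = 38 - 4 = 34.
Iteration 3: 34 > 4 holds -> n = 34 - 4 = 30.
Iteration 4: 30 > 4 holds -> n = 30 - 4 = 26.
Iteration 5: 26 > 4 holds -> n = 26 - 4 = 22.
Iteration 6: 22 > 4 holds -> n = 22 - 4 = 18.
Iteration 7: 18 > 4 holds -> n = 18 - 4 = 14.
Iteration 8: 14 > 4 holds -> n = 14 - 4 = 10.
Iteration 9: 10 > 4 holds -> n = 10 - 4 = 6.
Iteration 10: 6 > 4 holds -> n = 6 - 4 = 2.
Iteration 11: 2 > 4 fails; recursion stops.
n values: 42, 38, 34, 30, 26, 22, 18, 14, 10, 6, 2; the maximum is 42.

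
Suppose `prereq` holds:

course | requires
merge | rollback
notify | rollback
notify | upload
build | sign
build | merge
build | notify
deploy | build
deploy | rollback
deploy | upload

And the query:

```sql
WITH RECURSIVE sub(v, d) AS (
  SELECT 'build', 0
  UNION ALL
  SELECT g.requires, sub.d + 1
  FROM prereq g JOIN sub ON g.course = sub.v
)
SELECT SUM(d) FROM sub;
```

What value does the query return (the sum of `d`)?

9

Base: (build, d=0).
Iteration 1: edges from {build} -> (merge, d=1), (notify, d=1), (sign, d=1).
Iteration 2: edges from {merge,notify,sign} -> (rollback, d=2) x2, (upload, d=2). [UNION ALL keeps all 3 new rows, including repeats]
Iteration 3: no outgoing edges from {rollback,upload}; recursion stops.
SUM(d) = 0 + 1 + 1 + 1 + 2 + 2 + 2 = 9.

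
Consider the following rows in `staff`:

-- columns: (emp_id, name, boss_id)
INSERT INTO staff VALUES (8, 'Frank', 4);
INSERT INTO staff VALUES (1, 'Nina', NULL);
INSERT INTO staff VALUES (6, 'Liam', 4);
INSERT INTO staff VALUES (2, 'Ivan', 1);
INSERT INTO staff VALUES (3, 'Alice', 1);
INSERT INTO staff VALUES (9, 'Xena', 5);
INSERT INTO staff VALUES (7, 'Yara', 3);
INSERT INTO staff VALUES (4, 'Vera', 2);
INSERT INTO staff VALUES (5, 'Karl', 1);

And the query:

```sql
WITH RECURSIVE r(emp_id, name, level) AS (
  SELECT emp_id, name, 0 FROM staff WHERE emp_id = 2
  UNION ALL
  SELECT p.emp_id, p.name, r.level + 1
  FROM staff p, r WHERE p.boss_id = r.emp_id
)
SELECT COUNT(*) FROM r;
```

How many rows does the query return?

4

Base: emp_id=2 (Ivan) at level 0.
Iteration 1: rows with boss_id in {2} -> Vera (id 4, level 1).
Iteration 2: rows with boss_id in {4} -> Liam (id 6, level 2), Frank (id 8, level 2).
Iteration 3: no rows with boss_id in {6,8}; recursion stops.
Total rows emitted: 4.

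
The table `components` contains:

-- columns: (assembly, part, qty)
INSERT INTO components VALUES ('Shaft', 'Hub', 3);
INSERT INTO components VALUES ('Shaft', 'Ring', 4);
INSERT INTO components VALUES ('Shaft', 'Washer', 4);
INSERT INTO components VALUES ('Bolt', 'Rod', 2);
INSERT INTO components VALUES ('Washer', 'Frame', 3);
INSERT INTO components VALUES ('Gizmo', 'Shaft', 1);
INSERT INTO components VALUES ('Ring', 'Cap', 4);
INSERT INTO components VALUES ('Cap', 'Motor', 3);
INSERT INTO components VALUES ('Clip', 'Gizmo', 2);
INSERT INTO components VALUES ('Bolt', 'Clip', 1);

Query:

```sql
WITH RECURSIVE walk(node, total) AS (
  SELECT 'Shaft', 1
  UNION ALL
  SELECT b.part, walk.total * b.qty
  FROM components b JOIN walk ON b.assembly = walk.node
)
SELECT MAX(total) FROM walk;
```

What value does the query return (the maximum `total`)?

48

Base: (Shaft, total=1).
Iteration 1: components of {Shaft} -> Hub = 1*3 = 3, Ring = 1*4 = 4, Washer = 1*4 = 4.
Iteration 2: components of {Hub,Ring,Washer} -> Cap = 4*4 = 16, Frame = 4*3 = 12.
Iteration 3: components of {Cap,Frame} -> Motor = 16*3 = 48.
Iteration 4: no further components; recursion stops.
total values: 1, 3, 4, 4, 16, 12, 48; the maximum is 48.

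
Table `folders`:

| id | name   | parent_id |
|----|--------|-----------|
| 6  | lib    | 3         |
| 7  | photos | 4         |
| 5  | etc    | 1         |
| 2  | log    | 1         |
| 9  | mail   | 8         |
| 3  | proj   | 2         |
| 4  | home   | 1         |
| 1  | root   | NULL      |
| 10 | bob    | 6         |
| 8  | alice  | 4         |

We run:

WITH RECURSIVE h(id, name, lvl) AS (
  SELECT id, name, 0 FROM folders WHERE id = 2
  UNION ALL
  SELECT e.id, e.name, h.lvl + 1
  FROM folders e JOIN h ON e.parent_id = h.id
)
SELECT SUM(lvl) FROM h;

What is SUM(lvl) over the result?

6

Base: id=2 (log) at lvl 0.
Iteration 1: rows with parent_id in {2} -> proj (id 3, lvl 1).
Iteration 2: rows with parent_id in {3} -> lib (id 6, lvl 2).
Iteration 3: rows with parent_id in {6} -> bob (id 10, lvl 3).
Iteration 4: no rows with parent_id in {10}; recursion stops.
SUM(lvl) = 0 + 1 + 2 + 3 = 6.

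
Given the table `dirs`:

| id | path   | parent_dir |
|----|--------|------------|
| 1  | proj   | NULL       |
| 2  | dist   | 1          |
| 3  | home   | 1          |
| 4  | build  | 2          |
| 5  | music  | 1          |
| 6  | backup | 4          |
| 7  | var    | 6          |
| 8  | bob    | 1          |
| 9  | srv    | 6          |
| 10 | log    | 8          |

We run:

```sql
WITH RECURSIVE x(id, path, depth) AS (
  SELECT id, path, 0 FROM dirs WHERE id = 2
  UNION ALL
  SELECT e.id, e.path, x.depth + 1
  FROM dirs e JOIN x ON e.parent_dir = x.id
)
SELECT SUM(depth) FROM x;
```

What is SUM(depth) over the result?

9

Base: id=2 (dist) at depth 0.
Iteration 1: rows with parent_dir in {2} -> build (id 4, depth 1).
Iteration 2: rows with parent_dir in {4} -> backup (id 6, depth 2).
Iteration 3: rows with parent_dir in {6} -> var (id 7, depth 3), srv (id 9, depth 3).
Iteration 4: no rows with parent_dir in {7,9}; recursion stops.
SUM(depth) = 0 + 1 + 2 + 3 + 3 = 9.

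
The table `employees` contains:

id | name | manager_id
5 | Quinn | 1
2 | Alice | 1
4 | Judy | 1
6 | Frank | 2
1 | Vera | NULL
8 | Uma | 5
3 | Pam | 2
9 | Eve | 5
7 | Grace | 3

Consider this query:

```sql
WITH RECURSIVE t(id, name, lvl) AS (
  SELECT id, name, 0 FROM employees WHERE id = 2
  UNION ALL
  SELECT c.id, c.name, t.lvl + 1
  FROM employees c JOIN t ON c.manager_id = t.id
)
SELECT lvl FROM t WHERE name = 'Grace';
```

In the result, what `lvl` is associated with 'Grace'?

Base: id=2 (Alice) at lvl 0.
Iteration 1: rows with manager_id in {2} -> Pam (id 3, lvl 1), Frank (id 6, lvl 1).
Iteration 2: rows with manager_id in {3,6} -> Grace (id 7, lvl 2).
Iteration 3: no rows with manager_id in {7}; recursion stops.

2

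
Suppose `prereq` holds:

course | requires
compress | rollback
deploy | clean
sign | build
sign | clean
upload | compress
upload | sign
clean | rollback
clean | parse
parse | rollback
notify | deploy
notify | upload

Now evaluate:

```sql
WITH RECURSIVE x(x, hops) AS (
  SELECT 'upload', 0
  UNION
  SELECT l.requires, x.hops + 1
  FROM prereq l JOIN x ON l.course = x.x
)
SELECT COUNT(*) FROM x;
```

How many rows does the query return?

Base: (upload, hops=0).
Iteration 1: edges from {upload} -> (compress, hops=1), (sign, hops=1).
Iteration 2: edges from {compress,sign} -> (build, hops=2), (clean, hops=2), (rollback, hops=2).
Iteration 3: edges from {build,clean,rollback} -> (parse, hops=3), (rollback, hops=3).
Iteration 4: edges from {parse,rollback} -> (rollback, hops=4).
Iteration 5: no outgoing edges from {rollback}; recursion stops.
Total rows emitted: 9.

9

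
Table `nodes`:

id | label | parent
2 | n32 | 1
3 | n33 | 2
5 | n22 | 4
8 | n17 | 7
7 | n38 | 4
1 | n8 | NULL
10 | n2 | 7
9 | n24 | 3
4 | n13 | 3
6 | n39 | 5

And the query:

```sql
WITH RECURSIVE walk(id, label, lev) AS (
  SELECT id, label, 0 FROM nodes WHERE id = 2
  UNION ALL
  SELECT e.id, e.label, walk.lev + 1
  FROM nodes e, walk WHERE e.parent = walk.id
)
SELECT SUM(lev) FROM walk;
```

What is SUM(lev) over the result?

Base: id=2 (n32) at lev 0.
Iteration 1: rows with parent in {2} -> n33 (id 3, lev 1).
Iteration 2: rows with parent in {3} -> n13 (id 4, lev 2), n24 (id 9, lev 2).
Iteration 3: rows with parent in {4,9} -> n22 (id 5, lev 3), n38 (id 7, lev 3).
Iteration 4: rows with parent in {5,7} -> n39 (id 6, lev 4), n17 (id 8, lev 4), n2 (id 10, lev 4).
Iteration 5: no rows with parent in {6,8,10}; recursion stops.
SUM(lev) = 0 + 1 + 2 + 2 + 3 + 3 + 4 + 4 + 4 = 23.

23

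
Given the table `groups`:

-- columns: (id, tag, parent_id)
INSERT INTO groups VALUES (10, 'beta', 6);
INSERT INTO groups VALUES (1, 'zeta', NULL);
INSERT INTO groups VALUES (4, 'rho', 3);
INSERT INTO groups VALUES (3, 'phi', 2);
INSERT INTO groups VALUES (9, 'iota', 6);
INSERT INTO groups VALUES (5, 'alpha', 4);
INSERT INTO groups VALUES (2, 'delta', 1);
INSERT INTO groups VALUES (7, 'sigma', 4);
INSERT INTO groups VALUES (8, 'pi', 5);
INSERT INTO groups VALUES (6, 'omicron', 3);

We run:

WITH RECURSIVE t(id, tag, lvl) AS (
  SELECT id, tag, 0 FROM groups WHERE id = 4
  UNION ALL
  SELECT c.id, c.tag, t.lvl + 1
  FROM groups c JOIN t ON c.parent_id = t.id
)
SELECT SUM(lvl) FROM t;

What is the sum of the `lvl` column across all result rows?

Base: id=4 (rho) at lvl 0.
Iteration 1: rows with parent_id in {4} -> alpha (id 5, lvl 1), sigma (id 7, lvl 1).
Iteration 2: rows with parent_id in {5,7} -> pi (id 8, lvl 2).
Iteration 3: no rows with parent_id in {8}; recursion stops.
SUM(lvl) = 0 + 1 + 1 + 2 = 4.

4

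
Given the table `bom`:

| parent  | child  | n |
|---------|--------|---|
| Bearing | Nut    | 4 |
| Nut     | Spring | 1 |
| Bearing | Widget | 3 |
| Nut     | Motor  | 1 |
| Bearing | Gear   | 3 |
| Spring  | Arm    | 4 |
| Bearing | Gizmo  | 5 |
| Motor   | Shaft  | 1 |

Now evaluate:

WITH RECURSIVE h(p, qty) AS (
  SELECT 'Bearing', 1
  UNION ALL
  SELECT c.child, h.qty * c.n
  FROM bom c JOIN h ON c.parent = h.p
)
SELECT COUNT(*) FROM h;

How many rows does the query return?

Base: (Bearing, qty=1).
Iteration 1: components of {Bearing} -> Gear = 1*3 = 3, Gizmo = 1*5 = 5, Nut = 1*4 = 4, Widget = 1*3 = 3.
Iteration 2: components of {Gear,Gizmo,Nut,Widget} -> Motor = 4*1 = 4, Spring = 4*1 = 4.
Iteration 3: components of {Motor,Spring} -> Arm = 4*4 = 16, Shaft = 4*1 = 4.
Iteration 4: no further components; recursion stops.
Total rows emitted: 9.

9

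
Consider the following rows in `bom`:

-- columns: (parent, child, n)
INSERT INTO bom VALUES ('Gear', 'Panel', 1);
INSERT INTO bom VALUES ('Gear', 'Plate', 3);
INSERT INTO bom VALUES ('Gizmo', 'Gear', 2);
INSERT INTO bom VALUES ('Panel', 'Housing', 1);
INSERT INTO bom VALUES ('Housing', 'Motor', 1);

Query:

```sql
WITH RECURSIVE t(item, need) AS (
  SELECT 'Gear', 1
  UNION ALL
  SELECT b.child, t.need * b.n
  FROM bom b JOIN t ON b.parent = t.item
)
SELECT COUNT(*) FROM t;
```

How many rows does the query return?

Base: (Gear, need=1).
Iteration 1: components of {Gear} -> Panel = 1*1 = 1, Plate = 1*3 = 3.
Iteration 2: components of {Panel,Plate} -> Housing = 1*1 = 1.
Iteration 3: components of {Housing} -> Motor = 1*1 = 1.
Iteration 4: no further components; recursion stops.
Total rows emitted: 5.

5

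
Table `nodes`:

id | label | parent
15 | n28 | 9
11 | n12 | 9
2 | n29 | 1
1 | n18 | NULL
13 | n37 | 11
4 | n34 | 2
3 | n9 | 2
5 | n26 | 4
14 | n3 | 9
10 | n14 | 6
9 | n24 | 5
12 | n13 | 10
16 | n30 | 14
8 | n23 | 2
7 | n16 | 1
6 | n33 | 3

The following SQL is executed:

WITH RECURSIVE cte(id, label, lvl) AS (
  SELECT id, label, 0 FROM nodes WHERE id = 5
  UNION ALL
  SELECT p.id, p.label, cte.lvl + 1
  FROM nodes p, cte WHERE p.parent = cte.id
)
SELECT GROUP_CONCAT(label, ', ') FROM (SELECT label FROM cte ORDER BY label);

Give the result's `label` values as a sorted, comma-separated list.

Base: id=5 (n26) at lvl 0.
Iteration 1: rows with parent in {5} -> n24 (id 9, lvl 1).
Iteration 2: rows with parent in {9} -> n12 (id 11, lvl 2), n3 (id 14, lvl 2), n28 (id 15, lvl 2).
Iteration 3: rows with parent in {11,14,15} -> n37 (id 13, lvl 3), n30 (id 16, lvl 3).
Iteration 4: no rows with parent in {13,16}; recursion stops.

n12, n24, n26, n28, n3, n30, n37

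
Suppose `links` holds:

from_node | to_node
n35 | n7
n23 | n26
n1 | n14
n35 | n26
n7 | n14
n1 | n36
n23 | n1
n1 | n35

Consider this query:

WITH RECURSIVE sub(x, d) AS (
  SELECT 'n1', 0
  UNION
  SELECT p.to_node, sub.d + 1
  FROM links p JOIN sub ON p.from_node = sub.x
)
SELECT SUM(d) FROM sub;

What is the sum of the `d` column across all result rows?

Base: (n1, d=0).
Iteration 1: edges from {n1} -> (n14, d=1), (n35, d=1), (n36, d=1).
Iteration 2: edges from {n14,n35,n36} -> (n26, d=2), (n7, d=2).
Iteration 3: edges from {n26,n7} -> (n14, d=3).
Iteration 4: no outgoing edges from {n14}; recursion stops.
SUM(d) = 0 + 1 + 1 + 1 + 2 + 2 + 3 = 10.

10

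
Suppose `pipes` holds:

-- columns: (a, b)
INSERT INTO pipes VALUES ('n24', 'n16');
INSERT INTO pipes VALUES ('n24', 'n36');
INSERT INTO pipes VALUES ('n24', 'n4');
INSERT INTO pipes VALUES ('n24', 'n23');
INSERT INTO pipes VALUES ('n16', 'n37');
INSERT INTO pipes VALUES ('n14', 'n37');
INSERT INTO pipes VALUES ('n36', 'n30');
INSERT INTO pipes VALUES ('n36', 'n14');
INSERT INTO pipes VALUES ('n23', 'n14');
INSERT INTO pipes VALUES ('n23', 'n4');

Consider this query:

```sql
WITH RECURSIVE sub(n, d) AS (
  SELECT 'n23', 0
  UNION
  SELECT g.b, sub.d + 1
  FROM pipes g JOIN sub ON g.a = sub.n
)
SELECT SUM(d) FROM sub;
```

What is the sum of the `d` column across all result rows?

Base: (n23, d=0).
Iteration 1: edges from {n23} -> (n14, d=1), (n4, d=1).
Iteration 2: edges from {n14,n4} -> (n37, d=2).
Iteration 3: no outgoing edges from {n37}; recursion stops.
SUM(d) = 0 + 1 + 1 + 2 = 4.

4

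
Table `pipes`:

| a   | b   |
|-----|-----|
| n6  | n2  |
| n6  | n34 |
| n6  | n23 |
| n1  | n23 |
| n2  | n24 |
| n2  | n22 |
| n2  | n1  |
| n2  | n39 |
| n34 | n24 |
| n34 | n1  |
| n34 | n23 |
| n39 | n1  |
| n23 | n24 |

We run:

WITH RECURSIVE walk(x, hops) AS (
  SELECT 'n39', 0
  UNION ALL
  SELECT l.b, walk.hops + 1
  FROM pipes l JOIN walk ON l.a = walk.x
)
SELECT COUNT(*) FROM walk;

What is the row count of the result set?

Base: (n39, hops=0).
Iteration 1: edges from {n39} -> (n1, hops=1).
Iteration 2: edges from {n1} -> (n23, hops=2).
Iteration 3: edges from {n23} -> (n24, hops=3).
Iteration 4: no outgoing edges from {n24}; recursion stops.
Total rows emitted: 4.

4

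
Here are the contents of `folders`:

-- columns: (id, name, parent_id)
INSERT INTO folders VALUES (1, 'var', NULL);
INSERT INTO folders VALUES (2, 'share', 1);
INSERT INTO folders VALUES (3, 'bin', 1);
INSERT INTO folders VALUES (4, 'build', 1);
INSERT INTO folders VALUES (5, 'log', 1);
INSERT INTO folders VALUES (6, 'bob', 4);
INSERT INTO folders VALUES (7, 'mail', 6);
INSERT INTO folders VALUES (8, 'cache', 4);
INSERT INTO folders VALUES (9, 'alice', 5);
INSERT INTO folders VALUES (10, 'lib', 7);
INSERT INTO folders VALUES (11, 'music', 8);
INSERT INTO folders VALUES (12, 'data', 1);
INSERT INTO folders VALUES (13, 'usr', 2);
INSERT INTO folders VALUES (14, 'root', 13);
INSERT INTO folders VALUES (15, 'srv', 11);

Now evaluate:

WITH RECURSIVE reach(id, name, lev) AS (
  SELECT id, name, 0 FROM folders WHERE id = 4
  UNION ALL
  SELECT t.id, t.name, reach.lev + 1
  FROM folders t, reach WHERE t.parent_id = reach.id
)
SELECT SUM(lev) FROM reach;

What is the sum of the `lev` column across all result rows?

12

Base: id=4 (build) at lev 0.
Iteration 1: rows with parent_id in {4} -> bob (id 6, lev 1), cache (id 8, lev 1).
Iteration 2: rows with parent_id in {6,8} -> mail (id 7, lev 2), music (id 11, lev 2).
Iteration 3: rows with parent_id in {7,11} -> lib (id 10, lev 3), srv (id 15, lev 3).
Iteration 4: no rows with parent_id in {10,15}; recursion stops.
SUM(lev) = 0 + 1 + 1 + 2 + 2 + 3 + 3 = 12.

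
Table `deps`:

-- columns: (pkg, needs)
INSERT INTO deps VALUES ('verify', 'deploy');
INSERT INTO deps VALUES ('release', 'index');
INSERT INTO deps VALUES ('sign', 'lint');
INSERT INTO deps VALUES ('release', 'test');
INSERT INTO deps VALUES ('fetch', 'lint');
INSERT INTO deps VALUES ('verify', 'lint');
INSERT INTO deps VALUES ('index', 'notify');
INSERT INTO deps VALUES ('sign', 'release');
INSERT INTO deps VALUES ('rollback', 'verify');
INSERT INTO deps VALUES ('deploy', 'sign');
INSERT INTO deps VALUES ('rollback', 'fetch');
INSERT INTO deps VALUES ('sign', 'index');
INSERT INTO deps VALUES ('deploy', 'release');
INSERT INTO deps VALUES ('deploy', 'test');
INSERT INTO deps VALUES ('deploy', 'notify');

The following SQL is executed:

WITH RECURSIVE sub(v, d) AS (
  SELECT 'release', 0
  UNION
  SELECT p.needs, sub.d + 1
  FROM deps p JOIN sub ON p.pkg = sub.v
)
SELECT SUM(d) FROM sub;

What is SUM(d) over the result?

Base: (release, d=0).
Iteration 1: edges from {release} -> (index, d=1), (test, d=1).
Iteration 2: edges from {index,test} -> (notify, d=2).
Iteration 3: no outgoing edges from {notify}; recursion stops.
SUM(d) = 0 + 1 + 1 + 2 = 4.

4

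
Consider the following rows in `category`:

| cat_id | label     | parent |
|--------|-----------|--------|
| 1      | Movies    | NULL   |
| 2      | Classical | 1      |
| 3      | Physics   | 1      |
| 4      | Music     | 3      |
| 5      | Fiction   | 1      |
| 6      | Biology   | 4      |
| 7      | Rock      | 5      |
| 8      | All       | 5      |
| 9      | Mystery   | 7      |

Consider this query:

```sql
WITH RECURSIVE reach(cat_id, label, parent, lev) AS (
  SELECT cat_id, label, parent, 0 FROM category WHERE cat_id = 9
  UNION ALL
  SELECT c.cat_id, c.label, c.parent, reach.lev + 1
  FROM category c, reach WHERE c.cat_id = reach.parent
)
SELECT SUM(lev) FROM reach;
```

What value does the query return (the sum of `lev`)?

Base: cat_id=9 (Mystery), parent=7, lev 0.
Iteration 1: join on cat_id=7 -> Rock (id 7, parent=5, lev 1).
Iteration 2: join on cat_id=5 -> Fiction (id 5, parent=1, lev 2).
Iteration 3: join on cat_id=1 -> Movies (id 1, parent=NULL, lev 3).
Iteration 4: parent is NULL; no match; recursion stops.
SUM(lev) = 0 + 1 + 2 + 3 = 6.

6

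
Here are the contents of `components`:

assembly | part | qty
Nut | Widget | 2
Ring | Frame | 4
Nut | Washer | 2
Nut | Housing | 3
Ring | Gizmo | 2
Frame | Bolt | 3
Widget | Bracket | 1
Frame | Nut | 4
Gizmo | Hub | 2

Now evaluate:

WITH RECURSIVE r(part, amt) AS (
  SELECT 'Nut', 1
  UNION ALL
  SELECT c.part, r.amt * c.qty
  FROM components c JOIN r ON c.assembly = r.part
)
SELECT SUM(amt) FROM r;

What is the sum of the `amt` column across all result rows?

10

Base: (Nut, amt=1).
Iteration 1: components of {Nut} -> Housing = 1*3 = 3, Washer = 1*2 = 2, Widget = 1*2 = 2.
Iteration 2: components of {Housing,Washer,Widget} -> Bracket = 2*1 = 2.
Iteration 3: no further components; recursion stops.
SUM(amt) = 1 + 2 + 2 + 3 + 2 = 10.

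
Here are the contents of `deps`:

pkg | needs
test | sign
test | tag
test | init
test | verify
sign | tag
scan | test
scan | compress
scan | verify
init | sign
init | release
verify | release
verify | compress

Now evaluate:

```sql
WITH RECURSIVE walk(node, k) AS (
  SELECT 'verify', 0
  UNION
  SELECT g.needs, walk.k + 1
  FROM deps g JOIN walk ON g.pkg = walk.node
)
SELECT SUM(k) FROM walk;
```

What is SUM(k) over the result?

Base: (verify, k=0).
Iteration 1: edges from {verify} -> (compress, k=1), (release, k=1).
Iteration 2: no outgoing edges from {compress,release}; recursion stops.
SUM(k) = 0 + 1 + 1 = 2.

2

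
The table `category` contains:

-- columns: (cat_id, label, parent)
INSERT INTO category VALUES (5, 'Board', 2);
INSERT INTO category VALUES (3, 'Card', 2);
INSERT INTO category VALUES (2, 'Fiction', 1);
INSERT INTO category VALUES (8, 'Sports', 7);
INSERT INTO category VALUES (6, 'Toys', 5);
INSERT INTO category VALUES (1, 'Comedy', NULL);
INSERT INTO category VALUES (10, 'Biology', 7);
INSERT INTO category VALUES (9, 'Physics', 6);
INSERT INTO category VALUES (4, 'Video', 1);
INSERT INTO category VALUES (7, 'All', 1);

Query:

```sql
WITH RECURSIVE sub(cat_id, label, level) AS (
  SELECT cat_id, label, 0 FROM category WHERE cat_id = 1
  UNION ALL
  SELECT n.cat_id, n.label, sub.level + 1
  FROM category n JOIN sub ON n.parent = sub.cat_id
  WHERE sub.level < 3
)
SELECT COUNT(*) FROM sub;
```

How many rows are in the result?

Base: cat_id=1 (Comedy) at level 0.
Iteration 1: rows with parent in {1} -> Fiction (id 2, level 1), Video (id 4, level 1), All (id 7, level 1).
Iteration 2: rows with parent in {2,4,7} -> Card (id 3, level 2), Board (id 5, level 2), Sports (id 8, level 2), Biology (id 10, level 2).
Iteration 3: rows with parent in {3,5,8,10} -> Toys (id 6, level 3).
Iteration 4: level < 3 fails for all current rows; recursion stops.
Total rows emitted: 9.

9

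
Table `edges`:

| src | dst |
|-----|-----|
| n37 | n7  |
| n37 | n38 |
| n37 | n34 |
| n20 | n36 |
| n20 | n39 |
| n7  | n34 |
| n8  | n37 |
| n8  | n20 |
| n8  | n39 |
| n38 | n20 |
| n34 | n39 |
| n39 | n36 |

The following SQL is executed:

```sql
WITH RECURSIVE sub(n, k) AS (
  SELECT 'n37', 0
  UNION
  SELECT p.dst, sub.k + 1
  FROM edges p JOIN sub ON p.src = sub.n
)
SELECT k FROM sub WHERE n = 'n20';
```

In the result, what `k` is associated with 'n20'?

Base: (n37, k=0).
Iteration 1: edges from {n37} -> (n34, k=1), (n38, k=1), (n7, k=1).
Iteration 2: edges from {n34,n38,n7} -> (n20, k=2), (n34, k=2), (n39, k=2).
Iteration 3: edges from {n20,n34,n39} -> (n36, k=3), (n39, k=3). [UNION drops 2 duplicate row(s)]
Iteration 4: edges from {n36,n39} -> (n36, k=4).
Iteration 5: no outgoing edges from {n36}; recursion stops.

2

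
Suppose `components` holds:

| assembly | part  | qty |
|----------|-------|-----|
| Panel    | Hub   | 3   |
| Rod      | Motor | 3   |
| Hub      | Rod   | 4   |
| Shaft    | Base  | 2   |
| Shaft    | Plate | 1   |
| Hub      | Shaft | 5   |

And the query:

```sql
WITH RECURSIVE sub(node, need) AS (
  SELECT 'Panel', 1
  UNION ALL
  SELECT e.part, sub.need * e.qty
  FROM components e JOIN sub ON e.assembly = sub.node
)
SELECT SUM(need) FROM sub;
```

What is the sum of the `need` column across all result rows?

112

Base: (Panel, need=1).
Iteration 1: components of {Panel} -> Hub = 1*3 = 3.
Iteration 2: components of {Hub} -> Rod = 3*4 = 12, Shaft = 3*5 = 15.
Iteration 3: components of {Rod,Shaft} -> Base = 15*2 = 30, Motor = 12*3 = 36, Plate = 15*1 = 15.
Iteration 4: no further components; recursion stops.
SUM(need) = 1 + 3 + 15 + 12 + 30 + 15 + 36 = 112.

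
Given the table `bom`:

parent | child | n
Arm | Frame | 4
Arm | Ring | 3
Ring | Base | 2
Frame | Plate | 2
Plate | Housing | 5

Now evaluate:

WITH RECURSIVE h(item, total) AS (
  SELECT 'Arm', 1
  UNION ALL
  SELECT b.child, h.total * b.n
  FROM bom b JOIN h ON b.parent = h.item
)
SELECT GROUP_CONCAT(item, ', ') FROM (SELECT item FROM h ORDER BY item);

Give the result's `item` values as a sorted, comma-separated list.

Arm, Base, Frame, Housing, Plate, Ring

Base: (Arm, total=1).
Iteration 1: components of {Arm} -> Frame = 1*4 = 4, Ring = 1*3 = 3.
Iteration 2: components of {Frame,Ring} -> Base = 3*2 = 6, Plate = 4*2 = 8.
Iteration 3: components of {Base,Plate} -> Housing = 8*5 = 40.
Iteration 4: no further components; recursion stops.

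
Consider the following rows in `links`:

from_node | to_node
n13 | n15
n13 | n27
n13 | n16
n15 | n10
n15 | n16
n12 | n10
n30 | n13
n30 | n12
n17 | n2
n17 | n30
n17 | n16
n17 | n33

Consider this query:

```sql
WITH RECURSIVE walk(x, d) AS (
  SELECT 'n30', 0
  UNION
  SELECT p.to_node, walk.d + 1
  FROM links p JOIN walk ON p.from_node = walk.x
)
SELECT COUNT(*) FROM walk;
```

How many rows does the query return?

Base: (n30, d=0).
Iteration 1: edges from {n30} -> (n12, d=1), (n13, d=1).
Iteration 2: edges from {n12,n13} -> (n10, d=2), (n15, d=2), (n16, d=2), (n27, d=2).
Iteration 3: edges from {n10,n15,n16,n27} -> (n10, d=3), (n16, d=3).
Iteration 4: no outgoing edges from {n10,n16}; recursion stops.
Total rows emitted: 9.

9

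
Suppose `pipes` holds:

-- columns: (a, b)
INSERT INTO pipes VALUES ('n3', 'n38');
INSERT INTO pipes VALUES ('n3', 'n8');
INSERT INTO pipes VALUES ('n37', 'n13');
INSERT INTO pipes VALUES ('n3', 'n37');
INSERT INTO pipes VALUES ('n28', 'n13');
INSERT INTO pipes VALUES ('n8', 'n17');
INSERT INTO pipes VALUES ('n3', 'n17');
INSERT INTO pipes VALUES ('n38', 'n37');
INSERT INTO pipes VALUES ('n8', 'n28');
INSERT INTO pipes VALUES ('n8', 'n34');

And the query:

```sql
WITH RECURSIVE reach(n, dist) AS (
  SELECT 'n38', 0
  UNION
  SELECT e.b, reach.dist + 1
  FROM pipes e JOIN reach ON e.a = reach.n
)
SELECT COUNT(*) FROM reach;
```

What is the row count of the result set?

3

Base: (n38, dist=0).
Iteration 1: edges from {n38} -> (n37, dist=1).
Iteration 2: edges from {n37} -> (n13, dist=2).
Iteration 3: no outgoing edges from {n13}; recursion stops.
Total rows emitted: 3.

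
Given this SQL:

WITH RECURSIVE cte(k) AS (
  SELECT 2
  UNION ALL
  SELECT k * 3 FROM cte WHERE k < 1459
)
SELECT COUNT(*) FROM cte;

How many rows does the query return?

Base: k=2.
Iteration 1: 2 < 1459 holds -> k = 2 * 3 = 6.
Iteration 2: 6 < 1459 holds -> k = 6 * 3 = 18.
Iteration 3: 18 < 1459 holds -> k = 18 * 3 = 54.
Iteration 4: 54 < 1459 holds -> k = 54 * 3 = 162.
Iteration 5: 162 < 1459 holds -> k = 162 * 3 = 486.
Iteration 6: 486 < 1459 holds -> k = 486 * 3 = 1458.
Iteration 7: 1458 < 1459 holds -> k = 1458 * 3 = 4374.
Iteration 8: 4374 < 1459 fails; recursion stops.
Total rows emitted: 8.

8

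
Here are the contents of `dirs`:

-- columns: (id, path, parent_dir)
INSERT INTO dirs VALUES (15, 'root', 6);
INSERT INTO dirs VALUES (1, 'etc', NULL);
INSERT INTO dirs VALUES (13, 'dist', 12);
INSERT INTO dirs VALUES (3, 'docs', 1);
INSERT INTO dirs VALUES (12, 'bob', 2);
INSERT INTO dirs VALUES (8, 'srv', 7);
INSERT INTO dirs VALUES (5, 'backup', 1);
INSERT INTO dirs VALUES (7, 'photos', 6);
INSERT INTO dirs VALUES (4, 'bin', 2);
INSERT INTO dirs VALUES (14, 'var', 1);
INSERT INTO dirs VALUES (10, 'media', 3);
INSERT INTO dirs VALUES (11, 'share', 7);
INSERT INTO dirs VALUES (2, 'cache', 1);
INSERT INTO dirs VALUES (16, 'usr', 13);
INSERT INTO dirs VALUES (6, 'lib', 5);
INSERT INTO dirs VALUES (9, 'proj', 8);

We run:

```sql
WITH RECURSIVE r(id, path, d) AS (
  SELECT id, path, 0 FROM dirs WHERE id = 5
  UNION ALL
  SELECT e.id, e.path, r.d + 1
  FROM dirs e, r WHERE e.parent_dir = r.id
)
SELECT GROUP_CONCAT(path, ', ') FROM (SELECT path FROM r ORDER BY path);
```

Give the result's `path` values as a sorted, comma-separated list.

Base: id=5 (backup) at d 0.
Iteration 1: rows with parent_dir in {5} -> lib (id 6, d 1).
Iteration 2: rows with parent_dir in {6} -> photos (id 7, d 2), root (id 15, d 2).
Iteration 3: rows with parent_dir in {7,15} -> srv (id 8, d 3), share (id 11, d 3).
Iteration 4: rows with parent_dir in {8,11} -> proj (id 9, d 4).
Iteration 5: no rows with parent_dir in {9}; recursion stops.

backup, lib, photos, proj, root, share, srv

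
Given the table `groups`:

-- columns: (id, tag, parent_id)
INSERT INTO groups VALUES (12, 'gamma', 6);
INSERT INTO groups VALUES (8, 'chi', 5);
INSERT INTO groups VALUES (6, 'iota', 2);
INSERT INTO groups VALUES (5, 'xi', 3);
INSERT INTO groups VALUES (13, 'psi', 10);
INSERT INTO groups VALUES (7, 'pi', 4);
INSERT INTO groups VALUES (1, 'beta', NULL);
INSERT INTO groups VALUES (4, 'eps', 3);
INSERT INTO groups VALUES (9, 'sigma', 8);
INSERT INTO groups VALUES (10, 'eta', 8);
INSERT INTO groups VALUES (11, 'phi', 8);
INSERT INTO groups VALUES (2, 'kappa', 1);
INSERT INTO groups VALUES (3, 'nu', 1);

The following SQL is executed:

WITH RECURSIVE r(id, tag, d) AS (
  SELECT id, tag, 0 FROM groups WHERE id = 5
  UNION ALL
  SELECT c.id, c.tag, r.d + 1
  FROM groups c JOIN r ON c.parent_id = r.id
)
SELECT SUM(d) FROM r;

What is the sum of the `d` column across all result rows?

Base: id=5 (xi) at d 0.
Iteration 1: rows with parent_id in {5} -> chi (id 8, d 1).
Iteration 2: rows with parent_id in {8} -> sigma (id 9, d 2), eta (id 10, d 2), phi (id 11, d 2).
Iteration 3: rows with parent_id in {9,10,11} -> psi (id 13, d 3).
Iteration 4: no rows with parent_id in {13}; recursion stops.
SUM(d) = 0 + 1 + 2 + 2 + 2 + 3 = 10.

10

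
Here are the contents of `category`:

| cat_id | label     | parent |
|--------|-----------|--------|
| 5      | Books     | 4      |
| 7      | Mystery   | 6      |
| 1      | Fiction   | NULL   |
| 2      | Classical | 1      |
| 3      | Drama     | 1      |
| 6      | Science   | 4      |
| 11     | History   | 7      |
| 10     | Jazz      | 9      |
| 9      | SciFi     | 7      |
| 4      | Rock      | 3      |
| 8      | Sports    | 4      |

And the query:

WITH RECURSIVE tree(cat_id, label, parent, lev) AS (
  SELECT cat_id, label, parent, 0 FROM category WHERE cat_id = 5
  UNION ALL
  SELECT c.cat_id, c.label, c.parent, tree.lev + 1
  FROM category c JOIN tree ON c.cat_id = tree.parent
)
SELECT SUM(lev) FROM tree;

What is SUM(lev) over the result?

6

Base: cat_id=5 (Books), parent=4, lev 0.
Iteration 1: join on cat_id=4 -> Rock (id 4, parent=3, lev 1).
Iteration 2: join on cat_id=3 -> Drama (id 3, parent=1, lev 2).
Iteration 3: join on cat_id=1 -> Fiction (id 1, parent=NULL, lev 3).
Iteration 4: parent is NULL; no match; recursion stops.
SUM(lev) = 0 + 1 + 2 + 3 = 6.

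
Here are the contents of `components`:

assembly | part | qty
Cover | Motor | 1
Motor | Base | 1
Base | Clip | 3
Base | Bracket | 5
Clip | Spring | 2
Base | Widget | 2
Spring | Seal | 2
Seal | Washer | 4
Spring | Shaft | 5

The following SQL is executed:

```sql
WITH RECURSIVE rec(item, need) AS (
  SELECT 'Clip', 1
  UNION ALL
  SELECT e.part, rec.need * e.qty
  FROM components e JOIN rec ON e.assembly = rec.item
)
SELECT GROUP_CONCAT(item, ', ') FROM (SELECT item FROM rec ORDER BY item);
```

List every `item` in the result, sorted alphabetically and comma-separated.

Base: (Clip, need=1).
Iteration 1: components of {Clip} -> Spring = 1*2 = 2.
Iteration 2: components of {Spring} -> Seal = 2*2 = 4, Shaft = 2*5 = 10.
Iteration 3: components of {Seal,Shaft} -> Washer = 4*4 = 16.
Iteration 4: no further components; recursion stops.

Clip, Seal, Shaft, Spring, Washer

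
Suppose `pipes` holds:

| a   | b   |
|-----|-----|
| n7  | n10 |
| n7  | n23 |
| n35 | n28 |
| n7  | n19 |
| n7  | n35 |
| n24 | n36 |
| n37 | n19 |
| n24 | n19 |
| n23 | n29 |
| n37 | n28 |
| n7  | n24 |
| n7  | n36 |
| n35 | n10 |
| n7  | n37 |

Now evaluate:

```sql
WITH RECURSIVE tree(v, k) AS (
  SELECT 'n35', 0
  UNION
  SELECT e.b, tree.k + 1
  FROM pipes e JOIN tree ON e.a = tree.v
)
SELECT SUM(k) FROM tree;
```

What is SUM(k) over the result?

2

Base: (n35, k=0).
Iteration 1: edges from {n35} -> (n10, k=1), (n28, k=1).
Iteration 2: no outgoing edges from {n10,n28}; recursion stops.
SUM(k) = 0 + 1 + 1 = 2.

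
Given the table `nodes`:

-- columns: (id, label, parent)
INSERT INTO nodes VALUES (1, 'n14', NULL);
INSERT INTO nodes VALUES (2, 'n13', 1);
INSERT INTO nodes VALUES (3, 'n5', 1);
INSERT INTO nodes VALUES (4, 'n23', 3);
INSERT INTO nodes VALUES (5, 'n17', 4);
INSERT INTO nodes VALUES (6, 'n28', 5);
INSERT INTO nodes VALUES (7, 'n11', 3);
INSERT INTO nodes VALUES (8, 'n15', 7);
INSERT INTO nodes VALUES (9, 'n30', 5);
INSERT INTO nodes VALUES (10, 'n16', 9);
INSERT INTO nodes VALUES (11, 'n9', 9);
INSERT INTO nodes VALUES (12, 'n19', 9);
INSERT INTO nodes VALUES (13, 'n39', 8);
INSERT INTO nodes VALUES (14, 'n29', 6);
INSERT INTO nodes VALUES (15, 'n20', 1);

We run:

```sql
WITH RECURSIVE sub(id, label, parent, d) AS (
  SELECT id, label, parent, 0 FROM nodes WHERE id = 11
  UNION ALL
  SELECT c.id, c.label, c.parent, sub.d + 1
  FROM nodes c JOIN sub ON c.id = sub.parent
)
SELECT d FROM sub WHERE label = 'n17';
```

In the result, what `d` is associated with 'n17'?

Base: id=11 (n9), parent=9, d 0.
Iteration 1: join on id=9 -> n30 (id 9, parent=5, d 1).
Iteration 2: join on id=5 -> n17 (id 5, parent=4, d 2).
Iteration 3: join on id=4 -> n23 (id 4, parent=3, d 3).
Iteration 4: join on id=3 -> n5 (id 3, parent=1, d 4).
Iteration 5: join on id=1 -> n14 (id 1, parent=NULL, d 5).
Iteration 6: parent is NULL; no match; recursion stops.

2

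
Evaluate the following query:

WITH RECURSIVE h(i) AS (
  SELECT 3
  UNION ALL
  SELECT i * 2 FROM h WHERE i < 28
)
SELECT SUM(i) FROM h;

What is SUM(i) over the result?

Base: i=3.
Iteration 1: 3 < 28 holds -> i = 3 * 2 = 6.
Iteration 2: 6 < 28 holds -> i = 6 * 2 = 12.
Iteration 3: 12 < 28 holds -> i = 12 * 2 = 24.
Iteration 4: 24 < 28 holds -> i = 24 * 2 = 48.
Iteration 5: 48 < 28 fails; recursion stops.
SUM(i) = 3 + 6 + 12 + 24 + 48 = 93.

93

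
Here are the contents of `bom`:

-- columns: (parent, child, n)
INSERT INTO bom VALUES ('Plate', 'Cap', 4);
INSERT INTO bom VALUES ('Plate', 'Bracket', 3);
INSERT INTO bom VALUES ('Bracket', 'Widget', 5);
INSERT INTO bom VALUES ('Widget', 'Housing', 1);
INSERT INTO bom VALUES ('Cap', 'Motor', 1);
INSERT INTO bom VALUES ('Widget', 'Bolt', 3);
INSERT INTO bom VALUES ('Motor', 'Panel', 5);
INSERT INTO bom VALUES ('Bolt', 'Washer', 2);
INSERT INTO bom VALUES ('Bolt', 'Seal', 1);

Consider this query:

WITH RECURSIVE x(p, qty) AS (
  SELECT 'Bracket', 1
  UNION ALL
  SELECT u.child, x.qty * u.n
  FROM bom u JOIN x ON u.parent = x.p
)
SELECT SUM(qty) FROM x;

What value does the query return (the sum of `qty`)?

Base: (Bracket, qty=1).
Iteration 1: components of {Bracket} -> Widget = 1*5 = 5.
Iteration 2: components of {Widget} -> Bolt = 5*3 = 15, Housing = 5*1 = 5.
Iteration 3: components of {Bolt,Housing} -> Seal = 15*1 = 15, Washer = 15*2 = 30.
Iteration 4: no further components; recursion stops.
SUM(qty) = 1 + 5 + 5 + 15 + 30 + 15 = 71.

71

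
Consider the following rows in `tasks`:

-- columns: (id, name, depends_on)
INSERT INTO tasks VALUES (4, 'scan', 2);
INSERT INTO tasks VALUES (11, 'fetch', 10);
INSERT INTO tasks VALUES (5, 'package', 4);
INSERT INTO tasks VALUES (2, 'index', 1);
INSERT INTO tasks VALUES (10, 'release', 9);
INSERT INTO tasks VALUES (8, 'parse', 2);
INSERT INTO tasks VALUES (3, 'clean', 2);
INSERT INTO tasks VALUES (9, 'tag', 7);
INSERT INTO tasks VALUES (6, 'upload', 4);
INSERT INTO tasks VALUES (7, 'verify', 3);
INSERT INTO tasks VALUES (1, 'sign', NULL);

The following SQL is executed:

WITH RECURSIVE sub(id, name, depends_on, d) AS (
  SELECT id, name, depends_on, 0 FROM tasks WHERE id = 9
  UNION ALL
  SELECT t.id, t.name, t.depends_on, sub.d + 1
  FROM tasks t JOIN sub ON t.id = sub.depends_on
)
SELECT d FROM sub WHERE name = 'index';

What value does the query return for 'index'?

Base: id=9 (tag), depends_on=7, d 0.
Iteration 1: join on id=7 -> verify (id 7, depends_on=3, d 1).
Iteration 2: join on id=3 -> clean (id 3, depends_on=2, d 2).
Iteration 3: join on id=2 -> index (id 2, depends_on=1, d 3).
Iteration 4: join on id=1 -> sign (id 1, depends_on=NULL, d 4).
Iteration 5: depends_on is NULL; no match; recursion stops.

3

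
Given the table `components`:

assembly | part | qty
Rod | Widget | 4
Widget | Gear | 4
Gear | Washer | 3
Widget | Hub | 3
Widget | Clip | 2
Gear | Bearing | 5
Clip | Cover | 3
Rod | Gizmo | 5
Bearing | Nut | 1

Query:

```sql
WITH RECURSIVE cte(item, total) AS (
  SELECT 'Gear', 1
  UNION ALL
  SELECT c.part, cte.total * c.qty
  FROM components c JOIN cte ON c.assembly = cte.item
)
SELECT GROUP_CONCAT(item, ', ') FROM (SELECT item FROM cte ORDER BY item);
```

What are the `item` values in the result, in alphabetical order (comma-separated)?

Base: (Gear, total=1).
Iteration 1: components of {Gear} -> Bearing = 1*5 = 5, Washer = 1*3 = 3.
Iteration 2: components of {Bearing,Washer} -> Nut = 5*1 = 5.
Iteration 3: no further components; recursion stops.

Bearing, Gear, Nut, Washer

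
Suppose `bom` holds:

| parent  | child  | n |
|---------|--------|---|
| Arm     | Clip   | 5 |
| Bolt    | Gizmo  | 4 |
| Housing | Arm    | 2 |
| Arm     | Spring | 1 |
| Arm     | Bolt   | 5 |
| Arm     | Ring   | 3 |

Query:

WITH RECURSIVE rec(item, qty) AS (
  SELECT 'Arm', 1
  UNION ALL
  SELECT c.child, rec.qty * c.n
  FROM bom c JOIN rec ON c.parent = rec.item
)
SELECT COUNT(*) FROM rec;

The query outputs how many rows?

6

Base: (Arm, qty=1).
Iteration 1: components of {Arm} -> Bolt = 1*5 = 5, Clip = 1*5 = 5, Ring = 1*3 = 3, Spring = 1*1 = 1.
Iteration 2: components of {Bolt,Clip,Ring,Spring} -> Gizmo = 5*4 = 20.
Iteration 3: no further components; recursion stops.
Total rows emitted: 6.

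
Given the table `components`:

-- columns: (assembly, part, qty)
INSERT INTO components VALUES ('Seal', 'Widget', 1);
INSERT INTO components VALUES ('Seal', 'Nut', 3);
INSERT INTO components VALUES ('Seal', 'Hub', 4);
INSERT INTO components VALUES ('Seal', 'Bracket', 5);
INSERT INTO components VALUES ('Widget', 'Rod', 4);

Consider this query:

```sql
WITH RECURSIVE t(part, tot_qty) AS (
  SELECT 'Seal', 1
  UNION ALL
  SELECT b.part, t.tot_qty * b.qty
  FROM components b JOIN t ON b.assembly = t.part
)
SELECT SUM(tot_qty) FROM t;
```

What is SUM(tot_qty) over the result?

18

Base: (Seal, tot_qty=1).
Iteration 1: components of {Seal} -> Bracket = 1*5 = 5, Hub = 1*4 = 4, Nut = 1*3 = 3, Widget = 1*1 = 1.
Iteration 2: components of {Bracket,Hub,Nut,Widget} -> Rod = 1*4 = 4.
Iteration 3: no further components; recursion stops.
SUM(tot_qty) = 1 + 3 + 5 + 4 + 1 + 4 = 18.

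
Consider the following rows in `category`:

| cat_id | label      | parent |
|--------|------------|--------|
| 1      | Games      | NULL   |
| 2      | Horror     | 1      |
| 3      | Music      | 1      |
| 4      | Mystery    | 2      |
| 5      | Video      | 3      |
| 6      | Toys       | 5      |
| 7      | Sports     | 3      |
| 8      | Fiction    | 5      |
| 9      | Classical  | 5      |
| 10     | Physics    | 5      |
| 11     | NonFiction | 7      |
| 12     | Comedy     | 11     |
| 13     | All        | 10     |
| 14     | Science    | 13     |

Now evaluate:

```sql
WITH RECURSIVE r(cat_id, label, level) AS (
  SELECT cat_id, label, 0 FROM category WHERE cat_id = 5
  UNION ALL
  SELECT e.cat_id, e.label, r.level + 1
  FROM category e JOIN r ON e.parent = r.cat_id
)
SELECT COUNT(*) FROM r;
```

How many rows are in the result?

7

Base: cat_id=5 (Video) at level 0.
Iteration 1: rows with parent in {5} -> Toys (id 6, level 1), Fiction (id 8, level 1), Classical (id 9, level 1), Physics (id 10, level 1).
Iteration 2: rows with parent in {6,8,9,10} -> All (id 13, level 2).
Iteration 3: rows with parent in {13} -> Science (id 14, level 3).
Iteration 4: no rows with parent in {14}; recursion stops.
Total rows emitted: 7.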